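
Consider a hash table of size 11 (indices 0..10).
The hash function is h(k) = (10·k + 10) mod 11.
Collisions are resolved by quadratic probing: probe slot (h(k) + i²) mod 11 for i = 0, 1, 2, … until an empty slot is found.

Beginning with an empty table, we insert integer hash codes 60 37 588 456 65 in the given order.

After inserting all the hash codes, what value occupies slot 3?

456

Insert 60: h=5, slot 5 empty => index 5.
Insert 37: h=6, slot 6 empty => index 6.
Insert 588: h=5, slots 5,6 occupied => index 9.
Insert 456: h=5, slots 5,6,9 occupied => index 3.
Insert 65: h=0, slot 0 empty => index 0.
Table: [65, _, _, 456, _, 60, 37, _, _, 588, _]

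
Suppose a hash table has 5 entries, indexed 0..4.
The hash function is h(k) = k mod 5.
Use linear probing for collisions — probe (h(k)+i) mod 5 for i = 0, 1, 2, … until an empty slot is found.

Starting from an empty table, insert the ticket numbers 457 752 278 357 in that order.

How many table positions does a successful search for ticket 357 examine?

4

457: h=2 -> slot 2
752: h=2, probe 2,3 -> slot 3
278: h=3, probe 3,4 -> slot 4
357: h=2, probe 2,3,4,0 -> slot 0
Table: [357, -, 457, 752, 278]
Lookup 357: h=2, probe 2,3,4,0 → found at 0.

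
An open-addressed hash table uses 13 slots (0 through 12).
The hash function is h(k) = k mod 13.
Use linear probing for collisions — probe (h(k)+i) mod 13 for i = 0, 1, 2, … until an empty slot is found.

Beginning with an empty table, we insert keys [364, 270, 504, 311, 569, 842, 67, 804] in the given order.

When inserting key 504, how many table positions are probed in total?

2

Insert 364: h=0, slot 0 empty → index 0.
Insert 270: h=10, slot 10 empty → index 10.
Insert 504: h=10, slot 10 occupied → index 11.
Insert 311: h=12, slot 12 empty → index 12.
Insert 569: h=10, slots 10,11,12,0 occupied → index 1.
Insert 842: h=10, slots 10,11,12,0,1 occupied → index 2.
Insert 67: h=2, slot 2 occupied → index 3.
Insert 804: h=11, slots 11,12,0,1,2,3 occupied → index 4.
Table: [364, 569, 842, 67, 804, —, —, —, —, —, 270, 504, 311]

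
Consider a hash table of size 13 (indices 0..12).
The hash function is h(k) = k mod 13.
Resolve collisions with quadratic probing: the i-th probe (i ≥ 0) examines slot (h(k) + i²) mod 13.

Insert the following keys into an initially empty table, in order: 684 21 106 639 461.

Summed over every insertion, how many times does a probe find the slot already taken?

684: h=8 => slot 8
21: h=8, probe 8,9 => slot 9
106: h=2 => slot 2
639: h=2, probe 2,3 => slot 3
461: h=6 => slot 6
Table: [—, —, 106, 639, —, —, 461, —, 684, 21, —, —, —]

2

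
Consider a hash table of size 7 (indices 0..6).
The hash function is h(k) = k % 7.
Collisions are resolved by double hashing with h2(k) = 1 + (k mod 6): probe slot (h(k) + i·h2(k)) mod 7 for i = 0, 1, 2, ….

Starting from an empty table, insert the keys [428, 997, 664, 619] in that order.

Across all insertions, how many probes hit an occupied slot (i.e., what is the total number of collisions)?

1

Insert 428: h=1, slot 1 empty → index 1.
Insert 997: h=3, slot 3 empty → index 3.
Insert 664: h=6, slot 6 empty → index 6.
Insert 619: h=3, h2=2, slot 3 occupied → index 5.
Table: [—, 428, —, 997, —, 619, 664]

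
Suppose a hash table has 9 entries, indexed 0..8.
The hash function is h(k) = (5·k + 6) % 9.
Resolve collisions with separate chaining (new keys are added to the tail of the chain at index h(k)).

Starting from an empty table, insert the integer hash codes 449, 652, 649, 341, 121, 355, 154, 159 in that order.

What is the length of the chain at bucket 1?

449 -> bucket 1
652 -> bucket 8
649 -> bucket 2
341 -> bucket 1 (collision)
121 -> bucket 8 (collision)
355 -> bucket 8 (collision)
154 -> bucket 2 (collision)
159 -> bucket 0
Final buckets:
0: 159
1: 449 -> 341
2: 649 -> 154
3: -
4: -
5: -
6: -
7: -
8: 652 -> 121 -> 355

2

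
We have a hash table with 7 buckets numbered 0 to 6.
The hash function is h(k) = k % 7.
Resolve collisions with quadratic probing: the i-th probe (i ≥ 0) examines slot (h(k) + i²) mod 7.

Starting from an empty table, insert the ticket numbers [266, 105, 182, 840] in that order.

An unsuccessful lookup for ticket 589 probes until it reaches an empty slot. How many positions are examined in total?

3

266: h=0 => slot 0
105: h=0, probe 0,1 => slot 1
182: h=0, probe 0,1,4 => slot 4
840: h=0, probe 0,1,4,2 => slot 2
Table: [266, 105, 840, ∅, 182, ∅, ∅]
Lookup 589: h=1, probe 1,2,5 → slot 5 empty, not found.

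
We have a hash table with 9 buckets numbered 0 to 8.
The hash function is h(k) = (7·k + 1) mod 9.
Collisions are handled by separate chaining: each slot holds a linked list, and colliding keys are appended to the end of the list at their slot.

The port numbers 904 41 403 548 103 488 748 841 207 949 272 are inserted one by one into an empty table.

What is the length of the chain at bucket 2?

Insert 904: h=2, bucket 2 empty -> new chain.
Insert 41: h=0, bucket 0 empty -> new chain.
Insert 403: h=5, bucket 5 empty -> new chain.
Insert 548: h=3, bucket 3 empty -> new chain.
Insert 103: h=2, bucket 2 nonempty -> append to chain.
Insert 488: h=6, bucket 6 empty -> new chain.
Insert 748: h=8, bucket 8 empty -> new chain.
Insert 841: h=2, bucket 2 nonempty -> append to chain.
Insert 207: h=1, bucket 1 empty -> new chain.
Insert 949: h=2, bucket 2 nonempty -> append to chain.
Insert 272: h=6, bucket 6 nonempty -> append to chain.
Final buckets:
0: 41
1: 207
2: 904 -> 103 -> 841 -> 949
3: 548
4: —
5: 403
6: 488 -> 272
7: —
8: 748

4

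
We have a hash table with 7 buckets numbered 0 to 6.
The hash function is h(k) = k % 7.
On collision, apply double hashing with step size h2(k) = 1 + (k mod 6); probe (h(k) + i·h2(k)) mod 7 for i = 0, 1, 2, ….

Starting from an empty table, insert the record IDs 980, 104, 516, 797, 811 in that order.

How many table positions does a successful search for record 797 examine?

3

980: h=0 => slot 0
104: h=6 => slot 6
516: h=5 => slot 5
797: h=6, h2=6, probe 6,5,4 => slot 4
811: h=6, h2=2, probe 6,1 => slot 1
Table: [980, 811, ., ., 797, 516, 104]
Lookup 797: h=6, h2=6, probe 6,5,4 → found at 4.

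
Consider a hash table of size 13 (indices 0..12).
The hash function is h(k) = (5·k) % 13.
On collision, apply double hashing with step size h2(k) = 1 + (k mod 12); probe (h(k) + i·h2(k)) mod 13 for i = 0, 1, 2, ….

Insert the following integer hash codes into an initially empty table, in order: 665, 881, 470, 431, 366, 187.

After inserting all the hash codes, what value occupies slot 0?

665 hashes to 10; slot 10 is free => place at 10.
881 hashes to 11; slot 11 is free => place at 11.
470 hashes to 10, h2=3; 10 taken => place at 0.
431 hashes to 10, h2=12; 10 taken => place at 9.
366 hashes to 10, h2=7; 10 taken => place at 4.
187 hashes to 12; slot 12 is free => place at 12.
Table: [470, -, -, -, 366, -, -, -, -, 431, 665, 881, 187]

470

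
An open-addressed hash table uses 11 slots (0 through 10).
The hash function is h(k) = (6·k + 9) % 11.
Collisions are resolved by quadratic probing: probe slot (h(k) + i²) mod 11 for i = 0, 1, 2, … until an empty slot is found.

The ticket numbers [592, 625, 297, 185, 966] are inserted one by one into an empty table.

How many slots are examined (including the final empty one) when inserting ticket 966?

Insert 592: h=8, slot 8 empty => index 8.
Insert 625: h=8, slot 8 occupied => index 9.
Insert 297: h=9, slot 9 occupied => index 10.
Insert 185: h=8, slots 8,9 occupied => index 1.
Insert 966: h=8, slots 8,9,1 occupied => index 6.
Table: [—, 185, —, —, —, —, 966, —, 592, 625, 297]

4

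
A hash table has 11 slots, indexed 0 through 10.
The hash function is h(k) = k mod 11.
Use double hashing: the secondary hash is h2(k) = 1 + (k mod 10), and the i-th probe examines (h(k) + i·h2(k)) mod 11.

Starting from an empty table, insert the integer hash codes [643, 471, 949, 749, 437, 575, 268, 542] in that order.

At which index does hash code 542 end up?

643 hashes to 5; slot 5 is free → place at 5.
471 hashes to 9; slot 9 is free → place at 9.
949 hashes to 3; slot 3 is free → place at 3.
749 hashes to 1; slot 1 is free → place at 1.
437 hashes to 8; slot 8 is free → place at 8.
575 hashes to 3, h2=6; 3,9 taken → place at 4.
268 hashes to 4, h2=9; 4 taken → place at 2.
542 hashes to 3, h2=3; 3 taken → place at 6.
Table: [∅, 749, 268, 949, 575, 643, 542, ∅, 437, 471, ∅]

6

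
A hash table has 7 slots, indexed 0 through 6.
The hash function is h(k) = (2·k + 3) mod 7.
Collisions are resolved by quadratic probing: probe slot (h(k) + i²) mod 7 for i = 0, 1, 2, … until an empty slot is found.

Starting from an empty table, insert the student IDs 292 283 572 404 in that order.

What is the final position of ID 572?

Insert 292: h=6, slot 6 empty -> index 6.
Insert 283: h=2, slot 2 empty -> index 2.
Insert 572: h=6, slot 6 occupied -> index 0.
Insert 404: h=6, slots 6,0 occupied -> index 3.
Table: [572, _, 283, 404, _, _, 292]

0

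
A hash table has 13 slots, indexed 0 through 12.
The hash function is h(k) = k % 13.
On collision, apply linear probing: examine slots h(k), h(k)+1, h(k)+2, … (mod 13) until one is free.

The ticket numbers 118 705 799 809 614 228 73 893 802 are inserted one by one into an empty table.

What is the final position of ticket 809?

118 hashes to 1; slot 1 is free -> place at 1.
705 hashes to 3; slot 3 is free -> place at 3.
799 hashes to 6; slot 6 is free -> place at 6.
809 hashes to 3; 3 taken -> place at 4.
614 hashes to 3; 3,4 taken -> place at 5.
228 hashes to 7; slot 7 is free -> place at 7.
73 hashes to 8; slot 8 is free -> place at 8.
893 hashes to 9; slot 9 is free -> place at 9.
802 hashes to 9; 9 taken -> place at 10.
Table: [_, 118, _, 705, 809, 614, 799, 228, 73, 893, 802, _, _]

4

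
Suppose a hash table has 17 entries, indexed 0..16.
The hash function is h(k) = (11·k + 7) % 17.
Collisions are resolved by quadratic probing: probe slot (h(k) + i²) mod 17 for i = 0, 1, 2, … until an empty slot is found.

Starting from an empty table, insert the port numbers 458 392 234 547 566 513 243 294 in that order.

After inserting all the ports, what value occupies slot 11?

566

Insert 458: h=13, slot 13 empty -> index 13.
Insert 392: h=1, slot 1 empty -> index 1.
Insert 234: h=14, slot 14 empty -> index 14.
Insert 547: h=6, slot 6 empty -> index 6.
Insert 566: h=11, slot 11 empty -> index 11.
Insert 513: h=6, slot 6 occupied -> index 7.
Insert 243: h=11, slot 11 occupied -> index 12.
Insert 294: h=11, slots 11,12 occupied -> index 15.
Table: [∅, 392, ∅, ∅, ∅, ∅, 547, 513, ∅, ∅, ∅, 566, 243, 458, 234, 294, ∅]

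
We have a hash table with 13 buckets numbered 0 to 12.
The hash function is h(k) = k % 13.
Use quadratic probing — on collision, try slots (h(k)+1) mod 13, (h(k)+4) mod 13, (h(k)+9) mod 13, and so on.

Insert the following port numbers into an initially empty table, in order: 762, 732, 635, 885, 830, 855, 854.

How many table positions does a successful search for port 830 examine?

2

762: h=8 => slot 8
732: h=4 => slot 4
635: h=11 => slot 11
885: h=1 => slot 1
830: h=11, probe 11,12 => slot 12
855: h=10 => slot 10
854: h=9 => slot 9
Table: [_, 885, _, _, 732, _, _, _, 762, 854, 855, 635, 830]
Lookup 830: h=11, probe 11,12 → found at 12.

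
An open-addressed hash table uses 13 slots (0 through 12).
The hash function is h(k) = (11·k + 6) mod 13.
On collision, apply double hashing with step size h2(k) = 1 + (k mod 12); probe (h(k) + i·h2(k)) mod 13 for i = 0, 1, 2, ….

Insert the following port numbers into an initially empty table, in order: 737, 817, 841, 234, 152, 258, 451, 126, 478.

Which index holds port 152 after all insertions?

2

737 hashes to 1; slot 1 is free → place at 1.
817 hashes to 10; slot 10 is free → place at 10.
841 hashes to 1, h2=2; 1 taken → place at 3.
234 hashes to 6; slot 6 is free → place at 6.
152 hashes to 1, h2=9; 1,10,6 taken → place at 2.
258 hashes to 10, h2=7; 10 taken → place at 4.
451 hashes to 1, h2=8; 1 taken → place at 9.
126 hashes to 1, h2=7; 1 taken → place at 8.
478 hashes to 12; slot 12 is free → place at 12.
Table: [_, 737, 152, 841, 258, _, 234, _, 126, 451, 817, _, 478]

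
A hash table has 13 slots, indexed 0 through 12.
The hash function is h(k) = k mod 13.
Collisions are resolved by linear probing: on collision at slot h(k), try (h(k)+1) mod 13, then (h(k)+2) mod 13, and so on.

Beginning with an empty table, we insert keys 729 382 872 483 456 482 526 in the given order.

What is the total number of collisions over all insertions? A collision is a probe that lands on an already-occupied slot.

729 hashes to 1; slot 1 is free => place at 1.
382 hashes to 5; slot 5 is free => place at 5.
872 hashes to 1; 1 taken => place at 2.
483 hashes to 2; 2 taken => place at 3.
456 hashes to 1; 1,2,3 taken => place at 4.
482 hashes to 1; 1,2,3,4,5 taken => place at 6.
526 hashes to 6; 6 taken => place at 7.
Table: [—, 729, 872, 483, 456, 382, 482, 526, —, —, —, —, —]

11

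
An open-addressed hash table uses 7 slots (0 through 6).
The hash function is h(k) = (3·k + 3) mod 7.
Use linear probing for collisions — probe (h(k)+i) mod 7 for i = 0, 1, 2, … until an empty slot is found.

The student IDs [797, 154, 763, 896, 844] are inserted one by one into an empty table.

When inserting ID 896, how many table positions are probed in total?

3

797: h=0 → slot 0
154: h=3 → slot 3
763: h=3, probe 3,4 → slot 4
896: h=3, probe 3,4,5 → slot 5
844: h=1 → slot 1
Table: [797, 844, ., 154, 763, 896, .]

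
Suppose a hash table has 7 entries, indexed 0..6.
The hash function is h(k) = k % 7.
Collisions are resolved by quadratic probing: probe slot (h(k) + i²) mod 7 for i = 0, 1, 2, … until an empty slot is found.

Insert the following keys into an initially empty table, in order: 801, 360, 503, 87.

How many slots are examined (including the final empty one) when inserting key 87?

3

801 hashes to 3; slot 3 is free => place at 3.
360 hashes to 3; 3 taken => place at 4.
503 hashes to 6; slot 6 is free => place at 6.
87 hashes to 3; 3,4 taken => place at 0.
Table: [87, ., ., 801, 360, ., 503]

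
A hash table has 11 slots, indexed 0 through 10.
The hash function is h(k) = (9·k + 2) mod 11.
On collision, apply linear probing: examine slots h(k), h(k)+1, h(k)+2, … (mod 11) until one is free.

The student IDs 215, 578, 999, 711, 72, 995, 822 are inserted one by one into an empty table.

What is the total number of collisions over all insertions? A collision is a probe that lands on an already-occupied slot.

4

Insert 215: h=1, slot 1 empty → index 1.
Insert 578: h=1, slot 1 occupied → index 2.
Insert 999: h=6, slot 6 empty → index 6.
Insert 711: h=10, slot 10 empty → index 10.
Insert 72: h=1, slots 1,2 occupied → index 3.
Insert 995: h=3, slot 3 occupied → index 4.
Insert 822: h=8, slot 8 empty → index 8.
Table: [_, 215, 578, 72, 995, _, 999, _, 822, _, 711]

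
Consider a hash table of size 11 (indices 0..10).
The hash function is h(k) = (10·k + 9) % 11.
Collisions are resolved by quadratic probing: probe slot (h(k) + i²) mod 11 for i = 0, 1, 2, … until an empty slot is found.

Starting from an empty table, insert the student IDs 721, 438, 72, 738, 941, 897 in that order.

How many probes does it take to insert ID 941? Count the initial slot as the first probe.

721 hashes to 3; slot 3 is free -> place at 3.
438 hashes to 0; slot 0 is free -> place at 0.
72 hashes to 3; 3 taken -> place at 4.
738 hashes to 8; slot 8 is free -> place at 8.
941 hashes to 3; 3,4 taken -> place at 7.
897 hashes to 3; 3,4,7 taken -> place at 1.
Table: [438, 897, ., 721, 72, ., ., 941, 738, ., .]

3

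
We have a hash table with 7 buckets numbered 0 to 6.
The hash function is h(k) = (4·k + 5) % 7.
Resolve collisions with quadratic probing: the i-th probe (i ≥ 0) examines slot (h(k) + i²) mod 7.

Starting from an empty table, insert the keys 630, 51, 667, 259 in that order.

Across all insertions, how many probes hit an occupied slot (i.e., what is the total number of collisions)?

3

630: h=5 → slot 5
51: h=6 → slot 6
667: h=6, probe 6,0 → slot 0
259: h=5, probe 5,6,2 → slot 2
Table: [667, _, 259, _, _, 630, 51]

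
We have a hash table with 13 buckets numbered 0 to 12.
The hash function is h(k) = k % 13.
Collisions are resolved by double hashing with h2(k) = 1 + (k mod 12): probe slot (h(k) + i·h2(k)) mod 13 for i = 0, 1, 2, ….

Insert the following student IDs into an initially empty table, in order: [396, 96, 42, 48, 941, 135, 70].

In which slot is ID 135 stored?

0

Insert 396: h=6, slot 6 empty → index 6.
Insert 96: h=5, slot 5 empty → index 5.
Insert 42: h=3, slot 3 empty → index 3.
Insert 48: h=9, slot 9 empty → index 9.
Insert 941: h=5, h2=6, slot 5 occupied → index 11.
Insert 135: h=5, h2=4, slots 5,9 occupied → index 0.
Insert 70: h=5, h2=11, slots 5,3 occupied → index 1.
Table: [135, 70, ., 42, ., 96, 396, ., ., 48, ., 941, .]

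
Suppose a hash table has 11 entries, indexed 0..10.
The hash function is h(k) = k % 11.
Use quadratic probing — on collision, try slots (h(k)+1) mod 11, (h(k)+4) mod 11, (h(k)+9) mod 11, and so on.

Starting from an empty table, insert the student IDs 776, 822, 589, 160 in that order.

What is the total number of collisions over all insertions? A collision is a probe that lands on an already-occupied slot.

776: h=6 → slot 6
822: h=8 → slot 8
589: h=6, probe 6,7 → slot 7
160: h=6, probe 6,7,10 → slot 10
Table: [∅, ∅, ∅, ∅, ∅, ∅, 776, 589, 822, ∅, 160]

3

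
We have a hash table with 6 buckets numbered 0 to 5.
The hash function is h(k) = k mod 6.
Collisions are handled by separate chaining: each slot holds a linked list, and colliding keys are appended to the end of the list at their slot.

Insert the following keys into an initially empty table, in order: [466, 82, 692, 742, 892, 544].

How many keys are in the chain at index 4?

5

466 → bucket 4
82 → bucket 4 (collision)
692 → bucket 2
742 → bucket 4 (collision)
892 → bucket 4 (collision)
544 → bucket 4 (collision)
Final buckets:
0: .
1: .
2: 692
3: .
4: 466 -> 82 -> 742 -> 892 -> 544
5: .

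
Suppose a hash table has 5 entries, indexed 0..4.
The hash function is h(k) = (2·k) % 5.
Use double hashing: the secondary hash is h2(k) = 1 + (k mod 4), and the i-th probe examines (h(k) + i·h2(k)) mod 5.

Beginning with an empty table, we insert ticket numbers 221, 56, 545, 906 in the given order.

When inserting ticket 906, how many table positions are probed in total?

Insert 221: h=2, slot 2 empty => index 2.
Insert 56: h=2, h2=1, slot 2 occupied => index 3.
Insert 545: h=0, slot 0 empty => index 0.
Insert 906: h=2, h2=3, slots 2,0,3 occupied => index 1.
Table: [545, 906, 221, 56, -]

4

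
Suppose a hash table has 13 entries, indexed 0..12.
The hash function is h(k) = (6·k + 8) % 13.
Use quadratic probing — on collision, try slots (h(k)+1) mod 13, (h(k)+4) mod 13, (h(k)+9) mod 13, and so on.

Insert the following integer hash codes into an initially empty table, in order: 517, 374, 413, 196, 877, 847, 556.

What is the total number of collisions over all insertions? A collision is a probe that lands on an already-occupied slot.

7

517: h=3 => slot 3
374: h=3, probe 3,4 => slot 4
413: h=3, probe 3,4,7 => slot 7
196: h=1 => slot 1
877: h=5 => slot 5
847: h=7, probe 7,8 => slot 8
556: h=3, probe 3,4,7,12 => slot 12
Table: [∅, 196, ∅, 517, 374, 877, ∅, 413, 847, ∅, ∅, ∅, 556]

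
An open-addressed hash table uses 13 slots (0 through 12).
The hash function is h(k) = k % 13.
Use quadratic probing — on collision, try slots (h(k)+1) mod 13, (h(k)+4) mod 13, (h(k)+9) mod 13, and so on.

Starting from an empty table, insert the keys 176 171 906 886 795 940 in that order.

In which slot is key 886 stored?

3

176: h=7 → slot 7
171: h=2 → slot 2
906: h=9 → slot 9
886: h=2, probe 2,3 → slot 3
795: h=2, probe 2,3,6 → slot 6
940: h=4 → slot 4
Table: [—, —, 171, 886, 940, —, 795, 176, —, 906, —, —, —]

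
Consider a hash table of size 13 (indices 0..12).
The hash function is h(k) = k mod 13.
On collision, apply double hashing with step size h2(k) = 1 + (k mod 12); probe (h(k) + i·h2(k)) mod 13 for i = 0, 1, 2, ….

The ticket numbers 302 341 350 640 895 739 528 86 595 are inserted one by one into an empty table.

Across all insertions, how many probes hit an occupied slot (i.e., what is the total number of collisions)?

302: h=3 => slot 3
341: h=3, h2=6, probe 3,9 => slot 9
350: h=12 => slot 12
640: h=3, h2=5, probe 3,8 => slot 8
895: h=11 => slot 11
739: h=11, h2=8, probe 11,6 => slot 6
528: h=8, h2=1, probe 8,9,10 => slot 10
86: h=8, h2=3, probe 8,11,1 => slot 1
595: h=10, h2=8, probe 10,5 => slot 5
Table: [., 86, ., 302, ., 595, 739, ., 640, 341, 528, 895, 350]

8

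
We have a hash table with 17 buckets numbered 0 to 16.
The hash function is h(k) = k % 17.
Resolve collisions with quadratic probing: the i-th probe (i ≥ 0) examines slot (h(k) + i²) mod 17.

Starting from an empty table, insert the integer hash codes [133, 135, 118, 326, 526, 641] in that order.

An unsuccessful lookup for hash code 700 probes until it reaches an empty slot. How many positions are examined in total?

2

133: h=14 => slot 14
135: h=16 => slot 16
118: h=16, probe 16,0 => slot 0
326: h=3 => slot 3
526: h=16, probe 16,0,3,8 => slot 8
641: h=12 => slot 12
Table: [118, -, -, 326, -, -, -, -, 526, -, -, -, 641, -, 133, -, 135]
Lookup 700: h=3, probe 3,4 → slot 4 empty, not found.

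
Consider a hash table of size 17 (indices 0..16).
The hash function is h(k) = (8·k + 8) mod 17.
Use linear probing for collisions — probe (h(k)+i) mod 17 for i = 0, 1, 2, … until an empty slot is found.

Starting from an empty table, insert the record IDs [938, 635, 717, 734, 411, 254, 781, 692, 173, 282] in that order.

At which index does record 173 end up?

6

Insert 938: h=15, slot 15 empty => index 15.
Insert 635: h=5, slot 5 empty => index 5.
Insert 717: h=15, slot 15 occupied => index 16.
Insert 734: h=15, slots 15,16 occupied => index 0.
Insert 411: h=15, slots 15,16,0 occupied => index 1.
Insert 254: h=0, slots 0,1 occupied => index 2.
Insert 781: h=0, slots 0,1,2 occupied => index 3.
Insert 692: h=2, slots 2,3 occupied => index 4.
Insert 173: h=15, slots 15,16,0,1,2,3,4,5 occupied => index 6.
Insert 282: h=3, slots 3,4,5,6 occupied => index 7.
Table: [734, 411, 254, 781, 692, 635, 173, 282, _, _, _, _, _, _, _, 938, 717]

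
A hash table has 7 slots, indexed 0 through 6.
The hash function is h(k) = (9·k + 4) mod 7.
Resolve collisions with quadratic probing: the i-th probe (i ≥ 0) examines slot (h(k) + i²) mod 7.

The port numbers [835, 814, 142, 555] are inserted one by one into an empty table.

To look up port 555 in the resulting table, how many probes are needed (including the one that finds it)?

4

Insert 835: h=1, slot 1 empty => index 1.
Insert 814: h=1, slot 1 occupied => index 2.
Insert 142: h=1, slots 1,2 occupied => index 5.
Insert 555: h=1, slots 1,2,5 occupied => index 3.
Table: [_, 835, 814, 555, _, 142, _]
Lookup 555: h=1, probe 1,2,5,3 → found at 3.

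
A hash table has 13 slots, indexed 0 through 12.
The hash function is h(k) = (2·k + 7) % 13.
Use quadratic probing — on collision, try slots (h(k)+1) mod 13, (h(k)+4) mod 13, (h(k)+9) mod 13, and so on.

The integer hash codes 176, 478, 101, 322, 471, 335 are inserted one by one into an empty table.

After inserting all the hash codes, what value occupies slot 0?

176 hashes to 8; slot 8 is free => place at 8.
478 hashes to 1; slot 1 is free => place at 1.
101 hashes to 1; 1 taken => place at 2.
322 hashes to 1; 1,2 taken => place at 5.
471 hashes to 0; slot 0 is free => place at 0.
335 hashes to 1; 1,2,5 taken => place at 10.
Table: [471, 478, 101, ., ., 322, ., ., 176, ., 335, ., .]

471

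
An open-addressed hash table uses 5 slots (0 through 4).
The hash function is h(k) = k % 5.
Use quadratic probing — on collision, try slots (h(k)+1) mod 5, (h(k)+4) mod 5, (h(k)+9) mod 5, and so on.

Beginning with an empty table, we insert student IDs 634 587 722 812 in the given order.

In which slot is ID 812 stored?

634: h=4 => slot 4
587: h=2 => slot 2
722: h=2, probe 2,3 => slot 3
812: h=2, probe 2,3,1 => slot 1
Table: [∅, 812, 587, 722, 634]

1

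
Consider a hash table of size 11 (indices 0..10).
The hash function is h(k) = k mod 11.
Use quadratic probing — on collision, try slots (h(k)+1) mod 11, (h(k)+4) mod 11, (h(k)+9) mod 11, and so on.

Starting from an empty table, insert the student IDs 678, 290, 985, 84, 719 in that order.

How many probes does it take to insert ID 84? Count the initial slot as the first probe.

2

678: h=7 -> slot 7
290: h=4 -> slot 4
985: h=6 -> slot 6
84: h=7, probe 7,8 -> slot 8
719: h=4, probe 4,5 -> slot 5
Table: [-, -, -, -, 290, 719, 985, 678, 84, -, -]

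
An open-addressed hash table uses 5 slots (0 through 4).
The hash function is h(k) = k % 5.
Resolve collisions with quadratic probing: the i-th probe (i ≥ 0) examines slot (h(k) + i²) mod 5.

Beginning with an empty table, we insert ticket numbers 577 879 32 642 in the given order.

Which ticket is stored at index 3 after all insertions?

32

577: h=2 -> slot 2
879: h=4 -> slot 4
32: h=2, probe 2,3 -> slot 3
642: h=2, probe 2,3,1 -> slot 1
Table: [—, 642, 577, 32, 879]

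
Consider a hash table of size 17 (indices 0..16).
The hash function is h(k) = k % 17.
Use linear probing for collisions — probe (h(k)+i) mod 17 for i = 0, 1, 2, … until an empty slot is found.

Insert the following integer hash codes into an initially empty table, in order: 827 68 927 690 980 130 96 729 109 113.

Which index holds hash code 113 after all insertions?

827 hashes to 11; slot 11 is free → place at 11.
68 hashes to 0; slot 0 is free → place at 0.
927 hashes to 9; slot 9 is free → place at 9.
690 hashes to 10; slot 10 is free → place at 10.
980 hashes to 11; 11 taken → place at 12.
130 hashes to 11; 11,12 taken → place at 13.
96 hashes to 11; 11,12,13 taken → place at 14.
729 hashes to 15; slot 15 is free → place at 15.
109 hashes to 7; slot 7 is free → place at 7.
113 hashes to 11; 11,12,13,14,15 taken → place at 16.
Table: [68, -, -, -, -, -, -, 109, -, 927, 690, 827, 980, 130, 96, 729, 113]

16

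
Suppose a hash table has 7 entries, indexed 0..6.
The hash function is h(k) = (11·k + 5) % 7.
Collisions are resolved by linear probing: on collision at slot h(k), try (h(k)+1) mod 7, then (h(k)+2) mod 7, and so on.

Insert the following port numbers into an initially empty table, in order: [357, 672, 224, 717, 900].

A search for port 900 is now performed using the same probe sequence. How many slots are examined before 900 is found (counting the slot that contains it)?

2

Insert 357: h=5, slot 5 empty => index 5.
Insert 672: h=5, slot 5 occupied => index 6.
Insert 224: h=5, slots 5,6 occupied => index 0.
Insert 717: h=3, slot 3 empty => index 3.
Insert 900: h=0, slot 0 occupied => index 1.
Table: [224, 900, -, 717, -, 357, 672]
Lookup 900: h=0, probe 0,1 → found at 1.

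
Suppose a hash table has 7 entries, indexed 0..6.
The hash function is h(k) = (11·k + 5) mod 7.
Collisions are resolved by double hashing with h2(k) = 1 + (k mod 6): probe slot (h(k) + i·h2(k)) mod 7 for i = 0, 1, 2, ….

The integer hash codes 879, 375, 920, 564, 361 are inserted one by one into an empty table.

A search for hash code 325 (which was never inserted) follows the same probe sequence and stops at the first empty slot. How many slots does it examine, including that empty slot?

2

879 hashes to 0; slot 0 is free → place at 0.
375 hashes to 0, h2=4; 0 taken → place at 4.
920 hashes to 3; slot 3 is free → place at 3.
564 hashes to 0, h2=1; 0 taken → place at 1.
361 hashes to 0, h2=2; 0 taken → place at 2.
Table: [879, 564, 361, 920, 375, _, _]
Lookup 325: h=3, h2=2, probe 3,5 → slot 5 empty, not found.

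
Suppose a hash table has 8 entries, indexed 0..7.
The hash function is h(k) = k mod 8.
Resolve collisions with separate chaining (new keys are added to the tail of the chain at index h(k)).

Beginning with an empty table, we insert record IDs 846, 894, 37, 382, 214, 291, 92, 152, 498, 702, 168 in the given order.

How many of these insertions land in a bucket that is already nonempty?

5

Insert 846: h=6, bucket 6 empty → new chain.
Insert 894: h=6, bucket 6 nonempty → append to chain.
Insert 37: h=5, bucket 5 empty → new chain.
Insert 382: h=6, bucket 6 nonempty → append to chain.
Insert 214: h=6, bucket 6 nonempty → append to chain.
Insert 291: h=3, bucket 3 empty → new chain.
Insert 92: h=4, bucket 4 empty → new chain.
Insert 152: h=0, bucket 0 empty → new chain.
Insert 498: h=2, bucket 2 empty → new chain.
Insert 702: h=6, bucket 6 nonempty → append to chain.
Insert 168: h=0, bucket 0 nonempty → append to chain.
Final buckets:
0: 152 -> 168
1: —
2: 498
3: 291
4: 92
5: 37
6: 846 -> 894 -> 382 -> 214 -> 702
7: —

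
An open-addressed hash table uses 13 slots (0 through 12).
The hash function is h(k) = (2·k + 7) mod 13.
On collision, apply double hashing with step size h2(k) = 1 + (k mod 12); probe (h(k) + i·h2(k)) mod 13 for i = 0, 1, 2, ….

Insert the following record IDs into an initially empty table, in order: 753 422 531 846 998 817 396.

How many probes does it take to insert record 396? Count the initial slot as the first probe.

753 hashes to 5; slot 5 is free => place at 5.
422 hashes to 6; slot 6 is free => place at 6.
531 hashes to 3; slot 3 is free => place at 3.
846 hashes to 9; slot 9 is free => place at 9.
998 hashes to 1; slot 1 is free => place at 1.
817 hashes to 3, h2=2; 3,5 taken => place at 7.
396 hashes to 6, h2=1; 6,7 taken => place at 8.
Table: [., 998, ., 531, ., 753, 422, 817, 396, 846, ., ., .]

3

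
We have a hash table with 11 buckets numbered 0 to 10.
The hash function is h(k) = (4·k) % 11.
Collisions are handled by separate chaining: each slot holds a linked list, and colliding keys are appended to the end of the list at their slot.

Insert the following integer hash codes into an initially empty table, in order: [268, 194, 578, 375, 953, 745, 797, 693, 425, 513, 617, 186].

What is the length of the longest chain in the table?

268 -> bucket 5
194 -> bucket 6
578 -> bucket 2
375 -> bucket 4
953 -> bucket 6 (collision)
745 -> bucket 10
797 -> bucket 9
693 -> bucket 0
425 -> bucket 6 (collision)
513 -> bucket 6 (collision)
617 -> bucket 4 (collision)
186 -> bucket 7
Final buckets:
0: 693
1: -
2: 578
3: -
4: 375 -> 617
5: 268
6: 194 -> 953 -> 425 -> 513
7: 186
8: -
9: 797
10: 745

4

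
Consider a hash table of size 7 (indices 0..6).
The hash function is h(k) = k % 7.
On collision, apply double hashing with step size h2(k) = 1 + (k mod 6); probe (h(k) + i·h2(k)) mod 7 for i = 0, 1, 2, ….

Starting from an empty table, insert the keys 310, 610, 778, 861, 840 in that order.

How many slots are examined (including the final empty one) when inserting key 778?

2

310: h=2 → slot 2
610: h=1 → slot 1
778: h=1, h2=5, probe 1,6 → slot 6
861: h=0 → slot 0
840: h=0, h2=1, probe 0,1,2,3 → slot 3
Table: [861, 610, 310, 840, —, —, 778]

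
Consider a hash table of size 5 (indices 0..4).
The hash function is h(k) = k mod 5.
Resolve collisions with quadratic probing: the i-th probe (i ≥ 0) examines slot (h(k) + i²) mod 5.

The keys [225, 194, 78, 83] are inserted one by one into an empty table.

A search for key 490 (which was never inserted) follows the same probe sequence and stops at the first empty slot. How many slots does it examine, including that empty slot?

2

Insert 225: h=0, slot 0 empty => index 0.
Insert 194: h=4, slot 4 empty => index 4.
Insert 78: h=3, slot 3 empty => index 3.
Insert 83: h=3, slots 3,4 occupied => index 2.
Table: [225, _, 83, 78, 194]
Lookup 490: h=0, probe 0,1 → slot 1 empty, not found.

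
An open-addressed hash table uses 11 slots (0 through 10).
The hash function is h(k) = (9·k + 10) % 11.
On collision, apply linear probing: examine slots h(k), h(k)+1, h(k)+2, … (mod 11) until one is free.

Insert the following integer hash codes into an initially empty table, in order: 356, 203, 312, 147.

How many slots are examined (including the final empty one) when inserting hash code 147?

356: h=2 => slot 2
203: h=0 => slot 0
312: h=2, probe 2,3 => slot 3
147: h=2, probe 2,3,4 => slot 4
Table: [203, ∅, 356, 312, 147, ∅, ∅, ∅, ∅, ∅, ∅]

3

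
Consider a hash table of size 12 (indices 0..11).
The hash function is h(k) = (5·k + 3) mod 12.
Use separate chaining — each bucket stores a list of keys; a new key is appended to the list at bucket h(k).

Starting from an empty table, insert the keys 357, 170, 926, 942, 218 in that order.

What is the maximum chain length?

3

Insert 357: h=0, bucket 0 empty → new chain.
Insert 170: h=1, bucket 1 empty → new chain.
Insert 926: h=1, bucket 1 nonempty → append to chain.
Insert 942: h=9, bucket 9 empty → new chain.
Insert 218: h=1, bucket 1 nonempty → append to chain.
Final buckets:
0: 357
1: 170 -> 926 -> 218
2: ∅
3: ∅
4: ∅
5: ∅
6: ∅
7: ∅
8: ∅
9: 942
10: ∅
11: ∅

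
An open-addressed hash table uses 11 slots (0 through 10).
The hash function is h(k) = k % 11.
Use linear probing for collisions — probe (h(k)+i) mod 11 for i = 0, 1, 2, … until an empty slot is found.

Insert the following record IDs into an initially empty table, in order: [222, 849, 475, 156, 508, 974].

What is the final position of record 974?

7

222: h=2 => slot 2
849: h=2, probe 2,3 => slot 3
475: h=2, probe 2,3,4 => slot 4
156: h=2, probe 2,3,4,5 => slot 5
508: h=2, probe 2,3,4,5,6 => slot 6
974: h=6, probe 6,7 => slot 7
Table: [—, —, 222, 849, 475, 156, 508, 974, —, —, —]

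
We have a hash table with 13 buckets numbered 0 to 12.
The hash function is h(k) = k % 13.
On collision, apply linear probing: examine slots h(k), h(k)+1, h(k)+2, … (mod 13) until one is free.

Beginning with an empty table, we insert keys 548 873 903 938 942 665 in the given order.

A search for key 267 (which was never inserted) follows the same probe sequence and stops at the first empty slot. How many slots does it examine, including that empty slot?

Insert 548: h=2, slot 2 empty => index 2.
Insert 873: h=2, slot 2 occupied => index 3.
Insert 903: h=6, slot 6 empty => index 6.
Insert 938: h=2, slots 2,3 occupied => index 4.
Insert 942: h=6, slot 6 occupied => index 7.
Insert 665: h=2, slots 2,3,4 occupied => index 5.
Table: [_, _, 548, 873, 938, 665, 903, 942, _, _, _, _, _]
Lookup 267: h=7, probe 7,8 → slot 8 empty, not found.

2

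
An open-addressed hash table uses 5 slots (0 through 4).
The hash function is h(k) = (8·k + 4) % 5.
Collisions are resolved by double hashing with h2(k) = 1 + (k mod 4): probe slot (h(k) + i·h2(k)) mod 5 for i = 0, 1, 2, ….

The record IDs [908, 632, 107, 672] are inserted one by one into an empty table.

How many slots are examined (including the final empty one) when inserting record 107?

908 hashes to 3; slot 3 is free -> place at 3.
632 hashes to 0; slot 0 is free -> place at 0.
107 hashes to 0, h2=4; 0 taken -> place at 4.
672 hashes to 0, h2=1; 0 taken -> place at 1.
Table: [632, 672, -, 908, 107]

2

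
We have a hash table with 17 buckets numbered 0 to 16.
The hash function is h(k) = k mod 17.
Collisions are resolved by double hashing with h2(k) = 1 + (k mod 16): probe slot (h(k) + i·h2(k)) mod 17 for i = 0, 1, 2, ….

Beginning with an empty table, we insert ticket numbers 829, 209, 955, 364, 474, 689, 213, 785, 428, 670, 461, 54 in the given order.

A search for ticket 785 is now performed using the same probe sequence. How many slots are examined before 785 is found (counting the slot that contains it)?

Insert 829: h=13, slot 13 empty -> index 13.
Insert 209: h=5, slot 5 empty -> index 5.
Insert 955: h=3, slot 3 empty -> index 3.
Insert 364: h=7, slot 7 empty -> index 7.
Insert 474: h=15, slot 15 empty -> index 15.
Insert 689: h=9, slot 9 empty -> index 9.
Insert 213: h=9, h2=6, slots 9,15 occupied -> index 4.
Insert 785: h=3, h2=2, slots 3,5,7,9 occupied -> index 11.
Insert 428: h=3, h2=13, slot 3 occupied -> index 16.
Insert 670: h=7, h2=15, slots 7,5,3 occupied -> index 1.
Insert 461: h=2, slot 2 empty -> index 2.
Insert 54: h=3, h2=7, slot 3 occupied -> index 10.
Table: [∅, 670, 461, 955, 213, 209, ∅, 364, ∅, 689, 54, 785, ∅, 829, ∅, 474, 428]
Lookup 785: h=3, h2=2, probe 3,5,7,9,11 → found at 11.

5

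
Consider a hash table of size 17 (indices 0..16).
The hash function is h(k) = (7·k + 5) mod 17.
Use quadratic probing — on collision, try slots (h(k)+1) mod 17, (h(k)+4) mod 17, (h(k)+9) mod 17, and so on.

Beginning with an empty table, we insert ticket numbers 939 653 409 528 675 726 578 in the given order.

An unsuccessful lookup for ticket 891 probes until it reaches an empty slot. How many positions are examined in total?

3

Insert 939: h=16, slot 16 empty → index 16.
Insert 653: h=3, slot 3 empty → index 3.
Insert 409: h=12, slot 12 empty → index 12.
Insert 528: h=12, slot 12 occupied → index 13.
Insert 675: h=4, slot 4 empty → index 4.
Insert 726: h=4, slot 4 occupied → index 5.
Insert 578: h=5, slot 5 occupied → index 6.
Table: [-, -, -, 653, 675, 726, 578, -, -, -, -, -, 409, 528, -, -, 939]
Lookup 891: h=3, probe 3,4,7 → slot 7 empty, not found.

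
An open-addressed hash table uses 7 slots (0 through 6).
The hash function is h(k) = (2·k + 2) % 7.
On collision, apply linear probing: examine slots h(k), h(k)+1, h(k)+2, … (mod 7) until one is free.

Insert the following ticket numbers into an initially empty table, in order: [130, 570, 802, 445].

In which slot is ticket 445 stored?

5

130 hashes to 3; slot 3 is free => place at 3.
570 hashes to 1; slot 1 is free => place at 1.
802 hashes to 3; 3 taken => place at 4.
445 hashes to 3; 3,4 taken => place at 5.
Table: [-, 570, -, 130, 802, 445, -]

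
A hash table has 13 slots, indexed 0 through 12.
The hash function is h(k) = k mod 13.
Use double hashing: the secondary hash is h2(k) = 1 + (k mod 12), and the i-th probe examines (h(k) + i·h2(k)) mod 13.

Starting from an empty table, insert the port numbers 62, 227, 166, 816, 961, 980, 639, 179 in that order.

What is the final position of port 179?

9

62: h=10 -> slot 10
227: h=6 -> slot 6
166: h=10, h2=11, probe 10,8 -> slot 8
816: h=10, h2=1, probe 10,11 -> slot 11
961: h=12 -> slot 12
980: h=5 -> slot 5
639: h=2 -> slot 2
179: h=10, h2=12, probe 10,9 -> slot 9
Table: [., ., 639, ., ., 980, 227, ., 166, 179, 62, 816, 961]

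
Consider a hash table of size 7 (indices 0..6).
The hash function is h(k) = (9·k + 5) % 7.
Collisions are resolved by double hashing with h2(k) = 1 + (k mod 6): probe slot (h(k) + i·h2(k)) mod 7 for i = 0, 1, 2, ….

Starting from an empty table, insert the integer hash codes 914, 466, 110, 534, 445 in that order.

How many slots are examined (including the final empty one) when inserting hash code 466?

914 hashes to 6; slot 6 is free => place at 6.
466 hashes to 6, h2=5; 6 taken => place at 4.
110 hashes to 1; slot 1 is free => place at 1.
534 hashes to 2; slot 2 is free => place at 2.
445 hashes to 6, h2=2; 6,1 taken => place at 3.
Table: [., 110, 534, 445, 466, ., 914]

2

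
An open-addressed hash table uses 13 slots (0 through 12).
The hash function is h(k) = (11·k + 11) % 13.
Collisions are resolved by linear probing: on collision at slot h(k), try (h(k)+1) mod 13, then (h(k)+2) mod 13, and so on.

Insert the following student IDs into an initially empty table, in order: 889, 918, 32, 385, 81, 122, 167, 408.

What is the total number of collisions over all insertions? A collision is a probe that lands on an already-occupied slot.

889: h=1 -> slot 1
918: h=8 -> slot 8
32: h=12 -> slot 12
385: h=8, probe 8,9 -> slot 9
81: h=5 -> slot 5
122: h=1, probe 1,2 -> slot 2
167: h=2, probe 2,3 -> slot 3
408: h=1, probe 1,2,3,4 -> slot 4
Table: [—, 889, 122, 167, 408, 81, —, —, 918, 385, —, —, 32]

6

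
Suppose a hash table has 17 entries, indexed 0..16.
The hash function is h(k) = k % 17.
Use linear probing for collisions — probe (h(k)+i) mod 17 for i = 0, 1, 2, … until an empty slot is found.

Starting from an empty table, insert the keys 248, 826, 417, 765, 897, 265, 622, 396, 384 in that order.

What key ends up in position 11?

826

248: h=10 → slot 10
826: h=10, probe 10,11 → slot 11
417: h=9 → slot 9
765: h=0 → slot 0
897: h=13 → slot 13
265: h=10, probe 10,11,12 → slot 12
622: h=10, probe 10,11,12,13,14 → slot 14
396: h=5 → slot 5
384: h=10, probe 10,11,12,13,14,15 → slot 15
Table: [765, ∅, ∅, ∅, ∅, 396, ∅, ∅, ∅, 417, 248, 826, 265, 897, 622, 384, ∅]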